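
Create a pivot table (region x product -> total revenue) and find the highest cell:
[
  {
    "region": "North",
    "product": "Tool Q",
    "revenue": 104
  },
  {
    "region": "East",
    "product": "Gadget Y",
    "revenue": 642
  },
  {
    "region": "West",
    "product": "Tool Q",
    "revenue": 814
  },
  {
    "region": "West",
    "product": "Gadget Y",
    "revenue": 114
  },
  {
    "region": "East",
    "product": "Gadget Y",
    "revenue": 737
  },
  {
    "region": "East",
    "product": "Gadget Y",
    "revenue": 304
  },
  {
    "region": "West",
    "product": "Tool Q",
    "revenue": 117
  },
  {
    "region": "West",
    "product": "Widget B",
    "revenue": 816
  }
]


Pivot: region (rows) x product (columns) -> total revenue

     Gadget Y      Tool Q        Widget B    
East          1683             0             0  
North            0           104             0  
West           114           931           816  

Highest: East / Gadget Y = $1683

East / Gadget Y = $1683


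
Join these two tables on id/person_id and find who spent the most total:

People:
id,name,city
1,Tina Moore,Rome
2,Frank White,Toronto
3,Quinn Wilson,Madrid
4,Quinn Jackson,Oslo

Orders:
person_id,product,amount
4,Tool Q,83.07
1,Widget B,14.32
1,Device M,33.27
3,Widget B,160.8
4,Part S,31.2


Join on: people.id = orders.person_id

Joined rows:
  Quinn Jackson (Oslo) bought Tool Q for $83.07
  Tina Moore (Rome) bought Widget B for $14.32
  Tina Moore (Rome) bought Device M for $33.27
  Quinn Wilson (Madrid) bought Widget B for $160.8
  Quinn Jackson (Oslo) bought Part S for $31.2

Total per person:
  Quinn Wilson: $160.80
  Quinn Jackson: $114.27
  Tina Moore: $47.59

Top spender: Quinn Wilson ($160.80)

Quinn Wilson ($160.80)


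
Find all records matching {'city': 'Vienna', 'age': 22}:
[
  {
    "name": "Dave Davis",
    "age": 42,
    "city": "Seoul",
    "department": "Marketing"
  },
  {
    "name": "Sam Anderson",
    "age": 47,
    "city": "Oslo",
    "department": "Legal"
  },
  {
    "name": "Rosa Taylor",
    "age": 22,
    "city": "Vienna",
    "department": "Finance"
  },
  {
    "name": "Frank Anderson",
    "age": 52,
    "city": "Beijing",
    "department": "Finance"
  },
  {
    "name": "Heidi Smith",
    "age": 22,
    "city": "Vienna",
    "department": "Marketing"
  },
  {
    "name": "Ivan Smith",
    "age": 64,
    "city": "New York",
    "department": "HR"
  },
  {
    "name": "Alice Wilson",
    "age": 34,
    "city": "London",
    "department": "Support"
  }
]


Search criteria: {'city': 'Vienna', 'age': 22}

Checking 7 records:
  Dave Davis: {city: Seoul, age: 42}
  Sam Anderson: {city: Oslo, age: 47}
  Rosa Taylor: {city: Vienna, age: 22} <-- MATCH
  Frank Anderson: {city: Beijing, age: 52}
  Heidi Smith: {city: Vienna, age: 22} <-- MATCH
  Ivan Smith: {city: New York, age: 64}
  Alice Wilson: {city: London, age: 34}

Matches: ["Rosa Taylor", "Heidi Smith"]

["Rosa Taylor", "Heidi Smith"]


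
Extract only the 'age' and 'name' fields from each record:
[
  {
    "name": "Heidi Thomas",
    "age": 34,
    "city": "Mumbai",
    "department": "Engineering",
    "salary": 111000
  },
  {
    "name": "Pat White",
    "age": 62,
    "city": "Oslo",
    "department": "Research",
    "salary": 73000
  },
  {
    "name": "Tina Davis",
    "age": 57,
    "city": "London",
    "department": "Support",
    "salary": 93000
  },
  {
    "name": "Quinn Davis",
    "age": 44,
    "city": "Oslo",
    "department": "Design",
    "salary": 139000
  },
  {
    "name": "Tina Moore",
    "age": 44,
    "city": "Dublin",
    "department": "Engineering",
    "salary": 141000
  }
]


Original: 5 records with fields: name, age, city, department, salary
Keep: ['age', 'name']
Drop: ['city', 'department', 'salary']
Result: 5 records, 2 fields each

[
  {
    "age": 34,
    "name": "Heidi Thomas"
  },
  {
    "age": 62,
    "name": "Pat White"
  },
  {
    "age": 57,
    "name": "Tina Davis"
  },
  {
    "age": 44,
    "name": "Quinn Davis"
  },
  {
    "age": 44,
    "name": "Tina Moore"
  }
]


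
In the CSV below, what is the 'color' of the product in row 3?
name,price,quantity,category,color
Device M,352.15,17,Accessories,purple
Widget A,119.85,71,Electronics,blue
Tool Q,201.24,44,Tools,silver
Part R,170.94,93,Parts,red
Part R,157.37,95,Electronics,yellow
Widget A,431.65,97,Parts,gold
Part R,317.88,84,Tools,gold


Query: Row 3 ('Tool Q'), column 'color'
Value: silver

silver


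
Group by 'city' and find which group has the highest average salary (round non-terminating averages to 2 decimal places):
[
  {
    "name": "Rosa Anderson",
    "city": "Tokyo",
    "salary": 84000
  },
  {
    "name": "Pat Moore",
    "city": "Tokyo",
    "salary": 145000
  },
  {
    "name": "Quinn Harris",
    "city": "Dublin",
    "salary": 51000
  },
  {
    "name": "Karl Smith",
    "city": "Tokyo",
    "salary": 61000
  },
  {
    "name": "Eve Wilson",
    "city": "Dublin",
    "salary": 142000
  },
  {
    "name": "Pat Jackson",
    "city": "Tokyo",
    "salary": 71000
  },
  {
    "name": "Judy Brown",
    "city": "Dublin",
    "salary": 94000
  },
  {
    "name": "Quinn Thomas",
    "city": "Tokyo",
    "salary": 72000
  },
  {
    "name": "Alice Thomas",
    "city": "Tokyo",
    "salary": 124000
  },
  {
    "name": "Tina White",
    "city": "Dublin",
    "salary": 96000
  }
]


Group by: city

Groups:
  Dublin: 4 people, avg salary = 383000/4 = $95750
  Tokyo: 6 people, avg salary = 557000/6 ≈ $92833.33

Highest average salary: Dublin ($95750)

Dublin ($95750)


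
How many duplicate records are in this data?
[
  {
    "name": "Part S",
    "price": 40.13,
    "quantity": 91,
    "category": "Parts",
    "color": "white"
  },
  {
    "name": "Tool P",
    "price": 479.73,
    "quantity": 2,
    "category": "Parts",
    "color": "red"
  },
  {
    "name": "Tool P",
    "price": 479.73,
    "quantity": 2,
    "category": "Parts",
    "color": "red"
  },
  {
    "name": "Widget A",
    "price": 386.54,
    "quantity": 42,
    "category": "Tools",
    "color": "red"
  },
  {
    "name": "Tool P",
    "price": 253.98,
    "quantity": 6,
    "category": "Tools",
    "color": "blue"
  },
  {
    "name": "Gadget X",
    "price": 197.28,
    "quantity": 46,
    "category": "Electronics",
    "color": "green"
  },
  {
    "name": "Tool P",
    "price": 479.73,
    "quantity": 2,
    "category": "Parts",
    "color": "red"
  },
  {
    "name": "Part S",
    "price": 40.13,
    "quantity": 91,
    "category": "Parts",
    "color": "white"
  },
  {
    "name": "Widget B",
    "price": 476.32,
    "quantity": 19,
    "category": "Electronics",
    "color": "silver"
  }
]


Checking 9 records for duplicates:

  Row 1: Part S ($40.13, qty 91)
  Row 2: Tool P ($479.73, qty 2)
  Row 3: Tool P ($479.73, qty 2) <-- DUPLICATE
  Row 4: Widget A ($386.54, qty 42)
  Row 5: Tool P ($253.98, qty 6)
  Row 6: Gadget X ($197.28, qty 46)
  Row 7: Tool P ($479.73, qty 2) <-- DUPLICATE
  Row 8: Part S ($40.13, qty 91) <-- DUPLICATE
  Row 9: Widget B ($476.32, qty 19)

Duplicates found: 3
Unique records: 6

3 duplicates, 6 unique


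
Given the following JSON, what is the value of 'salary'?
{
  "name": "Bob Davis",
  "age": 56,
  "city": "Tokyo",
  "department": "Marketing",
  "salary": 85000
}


Looking up field 'salary'
Value: 85000

85000


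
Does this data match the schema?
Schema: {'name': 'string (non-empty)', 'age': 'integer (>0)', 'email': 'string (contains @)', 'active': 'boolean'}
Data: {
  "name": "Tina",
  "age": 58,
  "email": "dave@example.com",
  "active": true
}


Validating each field against schema:
  name: OK (non-empty string)
  age: OK (positive integer)
  email: OK (string with @)
  active: OK (boolean)

Result: VALID

VALID


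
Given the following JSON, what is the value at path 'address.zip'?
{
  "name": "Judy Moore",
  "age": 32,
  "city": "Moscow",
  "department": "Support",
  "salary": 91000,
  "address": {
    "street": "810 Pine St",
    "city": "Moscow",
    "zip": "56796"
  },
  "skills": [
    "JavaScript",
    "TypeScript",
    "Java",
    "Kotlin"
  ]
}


Query: address.zip
Path: address -> zip
Value: 56796

56796


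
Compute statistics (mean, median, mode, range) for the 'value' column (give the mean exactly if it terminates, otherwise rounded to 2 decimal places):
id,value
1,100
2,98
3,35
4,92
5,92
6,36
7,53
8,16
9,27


Data: [100, 98, 35, 92, 92, 36, 53, 16, 27]
Count: 9
Sum: 549
Mean: 549/9 = 61
Sorted: [16, 27, 35, 36, 53, 92, 92, 98, 100]
Median: 53.0
Mode: 92 (2 times)
Range: 100 - 16 = 84
Min: 16, Max: 100

mean=61, median=53.0, mode=92, range=84


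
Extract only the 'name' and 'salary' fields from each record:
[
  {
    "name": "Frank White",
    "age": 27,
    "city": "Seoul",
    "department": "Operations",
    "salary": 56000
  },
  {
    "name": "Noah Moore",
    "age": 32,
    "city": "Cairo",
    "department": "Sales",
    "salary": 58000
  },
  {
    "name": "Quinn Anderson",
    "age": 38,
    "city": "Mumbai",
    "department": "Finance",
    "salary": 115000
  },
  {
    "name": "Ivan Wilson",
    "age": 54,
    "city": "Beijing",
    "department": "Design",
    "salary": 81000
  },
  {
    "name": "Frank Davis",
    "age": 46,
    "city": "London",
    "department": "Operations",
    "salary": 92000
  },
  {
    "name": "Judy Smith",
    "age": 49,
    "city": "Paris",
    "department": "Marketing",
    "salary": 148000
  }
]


Original: 6 records with fields: name, age, city, department, salary
Keep: ['name', 'salary']
Drop: ['age', 'city', 'department']
Result: 6 records, 2 fields each

[
  {
    "name": "Frank White",
    "salary": 56000
  },
  {
    "name": "Noah Moore",
    "salary": 58000
  },
  {
    "name": "Quinn Anderson",
    "salary": 115000
  },
  {
    "name": "Ivan Wilson",
    "salary": 81000
  },
  {
    "name": "Frank Davis",
    "salary": 92000
  },
  {
    "name": "Judy Smith",
    "salary": 148000
  }
]


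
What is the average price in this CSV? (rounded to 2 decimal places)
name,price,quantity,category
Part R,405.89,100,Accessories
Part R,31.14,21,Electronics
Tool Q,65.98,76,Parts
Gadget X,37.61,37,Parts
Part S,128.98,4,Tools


Computing average price:
Values: [405.89, 31.14, 65.98, 37.61, 128.98]
Sum = 669.60
Count = 5
Average = 669.60/5 = 133.92

133.92


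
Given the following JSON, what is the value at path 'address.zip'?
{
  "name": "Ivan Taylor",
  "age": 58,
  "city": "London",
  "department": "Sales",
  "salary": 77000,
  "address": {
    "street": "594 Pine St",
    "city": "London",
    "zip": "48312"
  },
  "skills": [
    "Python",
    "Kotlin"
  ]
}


Query: address.zip
Path: address -> zip
Value: 48312

48312


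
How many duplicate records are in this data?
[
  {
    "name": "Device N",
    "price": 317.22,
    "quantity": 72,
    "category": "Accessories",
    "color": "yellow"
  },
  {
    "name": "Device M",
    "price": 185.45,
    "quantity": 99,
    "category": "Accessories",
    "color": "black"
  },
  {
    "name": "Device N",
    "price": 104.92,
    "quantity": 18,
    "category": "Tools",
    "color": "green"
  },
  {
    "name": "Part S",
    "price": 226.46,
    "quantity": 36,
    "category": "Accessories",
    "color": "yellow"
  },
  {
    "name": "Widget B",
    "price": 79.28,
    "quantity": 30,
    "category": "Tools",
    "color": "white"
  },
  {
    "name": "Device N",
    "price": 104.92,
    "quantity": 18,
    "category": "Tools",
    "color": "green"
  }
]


Checking 6 records for duplicates:

  Row 1: Device N ($317.22, qty 72)
  Row 2: Device M ($185.45, qty 99)
  Row 3: Device N ($104.92, qty 18)
  Row 4: Part S ($226.46, qty 36)
  Row 5: Widget B ($79.28, qty 30)
  Row 6: Device N ($104.92, qty 18) <-- DUPLICATE

Duplicates found: 1
Unique records: 5

1 duplicates, 5 unique


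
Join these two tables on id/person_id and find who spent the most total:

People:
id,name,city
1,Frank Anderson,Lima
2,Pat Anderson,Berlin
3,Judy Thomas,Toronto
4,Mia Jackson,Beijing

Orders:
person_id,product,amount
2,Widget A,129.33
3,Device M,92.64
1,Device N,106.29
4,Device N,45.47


Join on: people.id = orders.person_id

Joined rows:
  Pat Anderson (Berlin) bought Widget A for $129.33
  Judy Thomas (Toronto) bought Device M for $92.64
  Frank Anderson (Lima) bought Device N for $106.29
  Mia Jackson (Beijing) bought Device N for $45.47

Total per person:
  Pat Anderson: $129.33
  Frank Anderson: $106.29
  Judy Thomas: $92.64
  Mia Jackson: $45.47

Top spender: Pat Anderson ($129.33)

Pat Anderson ($129.33)


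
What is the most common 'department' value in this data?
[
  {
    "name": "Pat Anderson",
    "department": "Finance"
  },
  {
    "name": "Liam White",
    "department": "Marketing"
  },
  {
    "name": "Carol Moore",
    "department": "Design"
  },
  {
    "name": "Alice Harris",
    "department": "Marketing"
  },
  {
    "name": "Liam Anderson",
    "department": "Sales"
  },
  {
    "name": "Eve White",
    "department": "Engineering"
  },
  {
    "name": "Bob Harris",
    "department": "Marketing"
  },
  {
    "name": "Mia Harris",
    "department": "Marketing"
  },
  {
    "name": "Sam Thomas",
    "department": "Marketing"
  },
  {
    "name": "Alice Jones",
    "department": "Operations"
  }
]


Counting 'department' values across 10 records:

  Marketing: 5 #####
  Finance: 1 #
  Design: 1 #
  Sales: 1 #
  Engineering: 1 #
  Operations: 1 #

Most common: Marketing (5 times)

Marketing (5 times)


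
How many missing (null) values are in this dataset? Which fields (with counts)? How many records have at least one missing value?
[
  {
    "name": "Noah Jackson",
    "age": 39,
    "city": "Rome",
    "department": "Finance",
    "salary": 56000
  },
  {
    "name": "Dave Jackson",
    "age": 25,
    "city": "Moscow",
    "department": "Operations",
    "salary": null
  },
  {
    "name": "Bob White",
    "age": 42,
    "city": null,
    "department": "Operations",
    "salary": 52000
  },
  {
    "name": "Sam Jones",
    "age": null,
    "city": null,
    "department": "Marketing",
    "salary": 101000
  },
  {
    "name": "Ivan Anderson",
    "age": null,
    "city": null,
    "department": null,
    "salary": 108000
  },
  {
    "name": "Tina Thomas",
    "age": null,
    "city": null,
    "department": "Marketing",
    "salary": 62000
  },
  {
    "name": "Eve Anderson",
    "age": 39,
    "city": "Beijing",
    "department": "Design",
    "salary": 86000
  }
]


Checking for missing (null) values in 7 records:

  Noah Jackson: complete
  Dave Jackson: salary
  Bob White: city
  Sam Jones: age, city
  Ivan Anderson: age, city, department
  Tina Thomas: age, city
  Eve Anderson: complete

Per field:
  name: 0 missing
  age: 3 missing
  city: 4 missing
  department: 1 missing
  salary: 1 missing

Total missing values: 9
Records with any missing: 5

9 missing values (age: 3, city: 4, department: 1, salary: 1); 5 incomplete records


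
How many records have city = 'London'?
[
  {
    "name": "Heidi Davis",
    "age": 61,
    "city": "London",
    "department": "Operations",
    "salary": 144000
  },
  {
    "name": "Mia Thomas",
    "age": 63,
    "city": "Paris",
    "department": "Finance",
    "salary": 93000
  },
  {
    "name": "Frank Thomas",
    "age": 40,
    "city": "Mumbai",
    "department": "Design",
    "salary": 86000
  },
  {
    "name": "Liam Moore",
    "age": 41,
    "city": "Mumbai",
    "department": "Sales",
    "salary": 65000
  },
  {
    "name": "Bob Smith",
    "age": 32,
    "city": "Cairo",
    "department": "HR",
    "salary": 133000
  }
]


Data: 5 records
Condition: city = 'London'

Checking each record:
  Heidi Davis: London MATCH
  Mia Thomas: Paris
  Frank Thomas: Mumbai
  Liam Moore: Mumbai
  Bob Smith: Cairo

Count: 1

1


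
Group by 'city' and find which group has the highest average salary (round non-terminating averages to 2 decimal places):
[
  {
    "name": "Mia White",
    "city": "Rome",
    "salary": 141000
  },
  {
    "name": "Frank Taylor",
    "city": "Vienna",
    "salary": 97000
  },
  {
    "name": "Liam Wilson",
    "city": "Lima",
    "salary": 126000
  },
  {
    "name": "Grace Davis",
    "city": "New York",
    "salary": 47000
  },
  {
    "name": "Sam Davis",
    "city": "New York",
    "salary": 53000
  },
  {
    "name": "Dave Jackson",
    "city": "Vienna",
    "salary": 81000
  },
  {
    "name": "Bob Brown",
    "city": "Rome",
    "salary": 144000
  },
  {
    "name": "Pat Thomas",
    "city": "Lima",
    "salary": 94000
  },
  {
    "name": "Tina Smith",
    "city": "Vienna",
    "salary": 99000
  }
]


Group by: city

Groups:
  Lima: 2 people, avg salary = 220000/2 = $110000
  New York: 2 people, avg salary = 100000/2 = $50000
  Rome: 2 people, avg salary = 285000/2 = $142500
  Vienna: 3 people, avg salary = 277000/3 ≈ $92333.33

Highest average salary: Rome ($142500)

Rome ($142500)


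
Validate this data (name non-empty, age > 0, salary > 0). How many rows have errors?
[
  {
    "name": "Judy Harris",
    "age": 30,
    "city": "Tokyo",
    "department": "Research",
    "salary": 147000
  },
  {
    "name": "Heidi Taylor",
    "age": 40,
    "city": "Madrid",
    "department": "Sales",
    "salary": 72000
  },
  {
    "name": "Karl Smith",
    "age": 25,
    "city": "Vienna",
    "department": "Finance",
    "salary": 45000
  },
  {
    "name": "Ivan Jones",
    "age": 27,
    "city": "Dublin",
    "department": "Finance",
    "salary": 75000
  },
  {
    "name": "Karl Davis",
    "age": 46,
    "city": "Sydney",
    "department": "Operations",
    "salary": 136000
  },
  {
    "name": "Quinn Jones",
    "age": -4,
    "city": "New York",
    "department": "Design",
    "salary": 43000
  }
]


Validating 6 records:
Rules: name non-empty, age > 0, salary > 0

  Row 1 (Judy Harris): OK
  Row 2 (Heidi Taylor): OK
  Row 3 (Karl Smith): OK
  Row 4 (Ivan Jones): OK
  Row 5 (Karl Davis): OK
  Row 6 (Quinn Jones): negative age: -4

Total errors: 1

1 errors


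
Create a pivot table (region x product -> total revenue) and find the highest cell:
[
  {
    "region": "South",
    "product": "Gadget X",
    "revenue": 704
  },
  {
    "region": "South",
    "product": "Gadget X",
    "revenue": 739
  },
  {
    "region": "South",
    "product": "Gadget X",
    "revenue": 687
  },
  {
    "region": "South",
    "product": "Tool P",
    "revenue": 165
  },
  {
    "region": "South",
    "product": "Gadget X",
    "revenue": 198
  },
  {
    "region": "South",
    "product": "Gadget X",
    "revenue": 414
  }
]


Pivot: region (rows) x product (columns) -> total revenue

     Gadget X      Tool P      
South         2742           165  

Highest: South / Gadget X = $2742

South / Gadget X = $2742


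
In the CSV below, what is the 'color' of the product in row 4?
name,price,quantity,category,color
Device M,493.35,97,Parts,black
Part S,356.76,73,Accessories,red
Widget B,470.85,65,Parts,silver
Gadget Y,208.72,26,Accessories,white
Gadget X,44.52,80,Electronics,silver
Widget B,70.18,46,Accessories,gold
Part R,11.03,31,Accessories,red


Query: Row 4 ('Gadget Y'), column 'color'
Value: white

white


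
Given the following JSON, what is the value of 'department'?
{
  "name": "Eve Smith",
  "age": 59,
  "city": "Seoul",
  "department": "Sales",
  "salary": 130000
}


Looking up field 'department'
Value: Sales

Sales


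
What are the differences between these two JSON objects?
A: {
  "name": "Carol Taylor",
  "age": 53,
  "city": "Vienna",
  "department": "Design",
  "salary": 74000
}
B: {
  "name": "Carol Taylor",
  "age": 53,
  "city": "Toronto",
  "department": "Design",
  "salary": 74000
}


Comparing each field (in key order):
  name: same
  age: same
  city: DIFFERENT
  department: same
  salary: same
Differences:
  city: Vienna -> Toronto

1 field(s) changed

1 change: city


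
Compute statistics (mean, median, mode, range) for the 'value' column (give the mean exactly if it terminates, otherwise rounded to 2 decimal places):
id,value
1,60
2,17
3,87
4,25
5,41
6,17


Data: [60, 17, 87, 25, 41, 17]
Count: 6
Sum: 247
Mean: 247/6 ≈ 41.17 (rounded to 2 decimal places)
Sorted: [17, 17, 25, 41, 60, 87]
Median: 33.0
Mode: 17 (2 times)
Range: 87 - 17 = 70
Min: 17, Max: 87

mean≈41.17, median=33.0, mode=17, range=70


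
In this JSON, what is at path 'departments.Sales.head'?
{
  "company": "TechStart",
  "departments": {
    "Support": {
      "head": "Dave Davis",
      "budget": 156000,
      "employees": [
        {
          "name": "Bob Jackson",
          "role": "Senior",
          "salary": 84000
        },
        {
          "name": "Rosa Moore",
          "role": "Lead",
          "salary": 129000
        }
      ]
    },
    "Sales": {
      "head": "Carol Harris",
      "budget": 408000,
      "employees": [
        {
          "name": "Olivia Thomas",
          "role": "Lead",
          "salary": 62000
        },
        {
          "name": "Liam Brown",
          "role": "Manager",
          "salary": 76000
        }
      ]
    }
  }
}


Path: departments.Sales.head

Navigate:
  -> departments
  -> Sales
  -> head = 'Carol Harris'

Carol Harris


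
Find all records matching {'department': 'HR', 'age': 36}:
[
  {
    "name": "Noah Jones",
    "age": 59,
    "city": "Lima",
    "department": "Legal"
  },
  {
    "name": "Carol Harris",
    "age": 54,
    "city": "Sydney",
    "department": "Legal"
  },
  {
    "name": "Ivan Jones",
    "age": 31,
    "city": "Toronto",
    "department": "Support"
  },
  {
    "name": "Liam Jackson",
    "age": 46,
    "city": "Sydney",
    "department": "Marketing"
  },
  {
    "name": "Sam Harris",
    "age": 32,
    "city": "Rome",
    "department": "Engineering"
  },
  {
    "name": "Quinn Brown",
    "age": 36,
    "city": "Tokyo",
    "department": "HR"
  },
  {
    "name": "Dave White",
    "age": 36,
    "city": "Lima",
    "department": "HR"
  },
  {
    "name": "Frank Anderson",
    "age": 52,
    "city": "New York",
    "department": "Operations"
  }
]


Search criteria: {'department': 'HR', 'age': 36}

Checking 8 records:
  Noah Jones: {department: Legal, age: 59}
  Carol Harris: {department: Legal, age: 54}
  Ivan Jones: {department: Support, age: 31}
  Liam Jackson: {department: Marketing, age: 46}
  Sam Harris: {department: Engineering, age: 32}
  Quinn Brown: {department: HR, age: 36} <-- MATCH
  Dave White: {department: HR, age: 36} <-- MATCH
  Frank Anderson: {department: Operations, age: 52}

Matches: ["Quinn Brown", "Dave White"]

["Quinn Brown", "Dave White"]


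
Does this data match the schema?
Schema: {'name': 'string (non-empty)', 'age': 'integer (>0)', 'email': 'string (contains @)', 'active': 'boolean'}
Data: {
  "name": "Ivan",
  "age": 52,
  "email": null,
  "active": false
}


Validating each field against schema:
  name: OK (non-empty string)
  age: OK (positive integer)
  email: FAIL (null is not a string)
  active: OK (boolean)

Result: INVALID (1 error: email)

INVALID (1 error: email)


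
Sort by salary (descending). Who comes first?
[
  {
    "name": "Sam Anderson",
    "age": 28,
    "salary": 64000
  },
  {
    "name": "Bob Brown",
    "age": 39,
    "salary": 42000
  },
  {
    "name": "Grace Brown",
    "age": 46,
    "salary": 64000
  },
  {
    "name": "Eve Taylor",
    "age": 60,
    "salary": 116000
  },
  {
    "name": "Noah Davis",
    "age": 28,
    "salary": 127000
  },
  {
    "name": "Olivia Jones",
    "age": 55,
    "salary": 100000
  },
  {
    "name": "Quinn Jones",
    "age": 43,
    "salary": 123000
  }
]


Sort by: salary (descending)

Sorted order:
  1. Noah Davis (salary = 127000)
  2. Quinn Jones (salary = 123000)
  3. Eve Taylor (salary = 116000)
  4. Olivia Jones (salary = 100000)
  5. Sam Anderson (salary = 64000)
  6. Grace Brown (salary = 64000)
  7. Bob Brown (salary = 42000)

First: Noah Davis

Noah Davis


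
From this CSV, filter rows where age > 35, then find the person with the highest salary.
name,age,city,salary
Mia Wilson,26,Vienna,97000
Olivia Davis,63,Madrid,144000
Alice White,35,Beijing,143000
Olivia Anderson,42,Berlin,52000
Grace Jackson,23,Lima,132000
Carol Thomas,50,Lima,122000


Filter: age > 35
Sort by: salary (descending)

Filtered records (3):
  Olivia Davis, age 63, salary $144000
  Carol Thomas, age 50, salary $122000
  Olivia Anderson, age 42, salary $52000

Highest salary: Olivia Davis ($144000)

Olivia Davis


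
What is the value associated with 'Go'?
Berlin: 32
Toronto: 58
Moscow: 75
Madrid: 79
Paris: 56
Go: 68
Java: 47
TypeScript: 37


Looking up key 'Go'
Value: 68

68


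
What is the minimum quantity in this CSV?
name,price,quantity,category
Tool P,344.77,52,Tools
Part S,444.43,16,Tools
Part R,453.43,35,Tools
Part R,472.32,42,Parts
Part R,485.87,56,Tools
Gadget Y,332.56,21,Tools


Computing minimum quantity:
Values: [52, 16, 35, 42, 56, 21]
Min = 16

16


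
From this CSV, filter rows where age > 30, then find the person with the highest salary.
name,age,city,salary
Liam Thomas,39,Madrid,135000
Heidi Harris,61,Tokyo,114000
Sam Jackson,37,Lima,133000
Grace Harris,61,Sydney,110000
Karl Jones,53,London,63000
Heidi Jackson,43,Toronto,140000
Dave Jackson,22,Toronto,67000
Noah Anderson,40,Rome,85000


Filter: age > 30
Sort by: salary (descending)

Filtered records (7):
  Heidi Jackson, age 43, salary $140000
  Liam Thomas, age 39, salary $135000
  Sam Jackson, age 37, salary $133000
  Heidi Harris, age 61, salary $114000
  Grace Harris, age 61, salary $110000
  Noah Anderson, age 40, salary $85000
  Karl Jones, age 53, salary $63000

Highest salary: Heidi Jackson ($140000)

Heidi Jackson


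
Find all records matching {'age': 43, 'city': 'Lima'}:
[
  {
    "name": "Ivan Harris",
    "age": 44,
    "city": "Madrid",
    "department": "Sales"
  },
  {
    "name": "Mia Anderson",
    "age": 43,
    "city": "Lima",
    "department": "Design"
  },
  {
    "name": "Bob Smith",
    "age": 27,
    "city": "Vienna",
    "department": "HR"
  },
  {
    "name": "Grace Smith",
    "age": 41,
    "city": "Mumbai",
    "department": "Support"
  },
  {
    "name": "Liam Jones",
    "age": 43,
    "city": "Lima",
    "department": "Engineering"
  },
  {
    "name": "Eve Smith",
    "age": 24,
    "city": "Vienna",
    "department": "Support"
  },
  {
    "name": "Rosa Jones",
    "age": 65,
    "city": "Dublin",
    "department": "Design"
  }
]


Search criteria: {'age': 43, 'city': 'Lima'}

Checking 7 records:
  Ivan Harris: {age: 44, city: Madrid}
  Mia Anderson: {age: 43, city: Lima} <-- MATCH
  Bob Smith: {age: 27, city: Vienna}
  Grace Smith: {age: 41, city: Mumbai}
  Liam Jones: {age: 43, city: Lima} <-- MATCH
  Eve Smith: {age: 24, city: Vienna}
  Rosa Jones: {age: 65, city: Dublin}

Matches: ["Mia Anderson", "Liam Jones"]

["Mia Anderson", "Liam Jones"]


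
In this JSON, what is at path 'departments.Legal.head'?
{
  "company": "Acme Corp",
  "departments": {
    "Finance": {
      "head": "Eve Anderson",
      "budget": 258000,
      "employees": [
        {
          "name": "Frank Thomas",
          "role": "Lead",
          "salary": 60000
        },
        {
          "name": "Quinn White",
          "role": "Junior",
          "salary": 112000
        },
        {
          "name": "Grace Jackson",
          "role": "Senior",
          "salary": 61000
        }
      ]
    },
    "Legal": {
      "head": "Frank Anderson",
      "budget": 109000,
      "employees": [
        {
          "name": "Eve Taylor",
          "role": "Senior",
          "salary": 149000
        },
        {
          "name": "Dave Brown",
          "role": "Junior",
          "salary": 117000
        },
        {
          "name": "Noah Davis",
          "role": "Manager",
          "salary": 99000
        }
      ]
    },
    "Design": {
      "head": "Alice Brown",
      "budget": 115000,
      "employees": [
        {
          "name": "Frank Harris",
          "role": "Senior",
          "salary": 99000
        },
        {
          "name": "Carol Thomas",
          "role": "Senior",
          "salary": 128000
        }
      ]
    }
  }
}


Path: departments.Legal.head

Navigate:
  -> departments
  -> Legal
  -> head = 'Frank Anderson'

Frank Anderson


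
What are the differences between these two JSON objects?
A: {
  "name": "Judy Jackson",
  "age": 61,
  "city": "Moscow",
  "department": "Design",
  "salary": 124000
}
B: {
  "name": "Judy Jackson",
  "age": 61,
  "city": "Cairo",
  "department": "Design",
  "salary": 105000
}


Comparing each field (in key order):
  name: same
  age: same
  city: DIFFERENT
  department: same
  salary: DIFFERENT
Differences:
  city: Moscow -> Cairo
  salary: 124000 -> 105000

2 field(s) changed

2 changes: city, salary


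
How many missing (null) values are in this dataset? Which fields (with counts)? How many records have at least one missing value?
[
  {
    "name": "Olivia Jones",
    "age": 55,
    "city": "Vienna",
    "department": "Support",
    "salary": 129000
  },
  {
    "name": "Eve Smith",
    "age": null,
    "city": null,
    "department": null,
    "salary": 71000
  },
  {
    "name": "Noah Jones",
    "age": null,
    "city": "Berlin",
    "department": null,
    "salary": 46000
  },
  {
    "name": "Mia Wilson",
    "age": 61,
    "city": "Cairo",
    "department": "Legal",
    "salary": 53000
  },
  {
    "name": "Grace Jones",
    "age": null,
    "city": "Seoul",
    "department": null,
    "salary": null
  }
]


Checking for missing (null) values in 5 records:

  Olivia Jones: complete
  Eve Smith: age, city, department
  Noah Jones: age, department
  Mia Wilson: complete
  Grace Jones: age, department, salary

Per field:
  name: 0 missing
  age: 3 missing
  city: 1 missing
  department: 3 missing
  salary: 1 missing

Total missing values: 8
Records with any missing: 3

8 missing values (age: 3, city: 1, department: 3, salary: 1); 3 incomplete records


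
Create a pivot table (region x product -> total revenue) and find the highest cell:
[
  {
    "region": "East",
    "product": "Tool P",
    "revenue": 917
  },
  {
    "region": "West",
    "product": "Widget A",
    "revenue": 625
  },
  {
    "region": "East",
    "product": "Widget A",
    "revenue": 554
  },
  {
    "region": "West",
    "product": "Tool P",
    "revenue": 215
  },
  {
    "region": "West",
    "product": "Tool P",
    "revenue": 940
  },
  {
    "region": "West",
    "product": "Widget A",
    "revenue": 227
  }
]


Pivot: region (rows) x product (columns) -> total revenue

     Tool P        Widget A    
East           917           554  
West          1155           852  

Highest: West / Tool P = $1155

West / Tool P = $1155


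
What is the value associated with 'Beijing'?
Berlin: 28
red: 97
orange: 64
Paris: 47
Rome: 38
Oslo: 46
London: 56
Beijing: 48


Looking up key 'Beijing'
Value: 48

48


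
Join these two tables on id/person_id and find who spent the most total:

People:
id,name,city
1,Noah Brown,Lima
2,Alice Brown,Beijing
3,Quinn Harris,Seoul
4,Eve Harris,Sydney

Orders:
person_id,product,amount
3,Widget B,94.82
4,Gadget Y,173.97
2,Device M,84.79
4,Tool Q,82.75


Join on: people.id = orders.person_id

Joined rows:
  Quinn Harris (Seoul) bought Widget B for $94.82
  Eve Harris (Sydney) bought Gadget Y for $173.97
  Alice Brown (Beijing) bought Device M for $84.79
  Eve Harris (Sydney) bought Tool Q for $82.75

Total per person:
  Eve Harris: $256.72
  Quinn Harris: $94.82
  Alice Brown: $84.79

Top spender: Eve Harris ($256.72)

Eve Harris ($256.72)


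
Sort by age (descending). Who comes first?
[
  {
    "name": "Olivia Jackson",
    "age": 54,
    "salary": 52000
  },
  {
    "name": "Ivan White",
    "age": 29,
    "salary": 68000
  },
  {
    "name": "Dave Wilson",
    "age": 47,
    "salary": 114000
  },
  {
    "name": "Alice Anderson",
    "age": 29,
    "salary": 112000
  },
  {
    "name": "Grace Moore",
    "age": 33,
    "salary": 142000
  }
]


Sort by: age (descending)

Sorted order:
  1. Olivia Jackson (age = 54)
  2. Dave Wilson (age = 47)
  3. Grace Moore (age = 33)
  4. Ivan White (age = 29)
  5. Alice Anderson (age = 29)

First: Olivia Jackson

Olivia Jackson


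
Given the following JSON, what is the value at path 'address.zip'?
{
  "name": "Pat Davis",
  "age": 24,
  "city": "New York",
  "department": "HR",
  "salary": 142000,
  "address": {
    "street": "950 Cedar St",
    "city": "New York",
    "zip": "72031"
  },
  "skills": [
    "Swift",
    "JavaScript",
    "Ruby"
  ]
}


Query: address.zip
Path: address -> zip
Value: 72031

72031


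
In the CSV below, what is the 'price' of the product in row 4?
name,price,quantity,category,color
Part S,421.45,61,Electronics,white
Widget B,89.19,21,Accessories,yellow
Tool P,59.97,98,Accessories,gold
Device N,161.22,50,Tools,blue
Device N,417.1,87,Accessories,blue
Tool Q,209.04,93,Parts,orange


Query: Row 4 ('Device N'), column 'price'
Value: 161.22

161.22


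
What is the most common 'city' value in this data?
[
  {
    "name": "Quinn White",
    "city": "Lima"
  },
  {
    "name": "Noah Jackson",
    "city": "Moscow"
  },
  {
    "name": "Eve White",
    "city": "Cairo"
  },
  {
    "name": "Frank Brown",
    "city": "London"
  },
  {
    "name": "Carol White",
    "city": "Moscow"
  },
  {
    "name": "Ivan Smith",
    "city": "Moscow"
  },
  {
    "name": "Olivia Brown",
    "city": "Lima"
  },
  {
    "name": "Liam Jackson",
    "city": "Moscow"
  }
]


Counting 'city' values across 8 records:

  Moscow: 4 ####
  Lima: 2 ##
  Cairo: 1 #
  London: 1 #

Most common: Moscow (4 times)

Moscow (4 times)


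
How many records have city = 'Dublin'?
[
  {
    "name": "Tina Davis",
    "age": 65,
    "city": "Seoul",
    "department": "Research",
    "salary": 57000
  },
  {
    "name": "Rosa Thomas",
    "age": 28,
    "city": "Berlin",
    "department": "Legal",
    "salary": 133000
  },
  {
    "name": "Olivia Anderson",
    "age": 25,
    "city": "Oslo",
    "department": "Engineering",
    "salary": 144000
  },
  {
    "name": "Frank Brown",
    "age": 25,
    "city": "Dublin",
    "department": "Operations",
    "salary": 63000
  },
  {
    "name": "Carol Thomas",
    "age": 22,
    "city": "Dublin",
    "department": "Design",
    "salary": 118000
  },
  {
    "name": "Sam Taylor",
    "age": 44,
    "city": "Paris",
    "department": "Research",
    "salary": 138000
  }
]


Data: 6 records
Condition: city = 'Dublin'

Checking each record:
  Tina Davis: Seoul
  Rosa Thomas: Berlin
  Olivia Anderson: Oslo
  Frank Brown: Dublin MATCH
  Carol Thomas: Dublin MATCH
  Sam Taylor: Paris

Count: 2

2


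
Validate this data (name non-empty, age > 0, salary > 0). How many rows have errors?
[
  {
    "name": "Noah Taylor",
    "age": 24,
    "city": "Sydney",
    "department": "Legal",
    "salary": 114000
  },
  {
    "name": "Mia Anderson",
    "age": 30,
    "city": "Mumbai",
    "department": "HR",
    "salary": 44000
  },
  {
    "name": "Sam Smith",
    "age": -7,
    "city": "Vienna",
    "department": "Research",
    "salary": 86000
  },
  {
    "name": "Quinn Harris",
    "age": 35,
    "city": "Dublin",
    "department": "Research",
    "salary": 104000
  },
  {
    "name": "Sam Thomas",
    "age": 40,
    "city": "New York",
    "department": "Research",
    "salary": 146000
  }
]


Validating 5 records:
Rules: name non-empty, age > 0, salary > 0

  Row 1 (Noah Taylor): OK
  Row 2 (Mia Anderson): OK
  Row 3 (Sam Smith): negative age: -7
  Row 4 (Quinn Harris): OK
  Row 5 (Sam Thomas): OK

Total errors: 1

1 errors


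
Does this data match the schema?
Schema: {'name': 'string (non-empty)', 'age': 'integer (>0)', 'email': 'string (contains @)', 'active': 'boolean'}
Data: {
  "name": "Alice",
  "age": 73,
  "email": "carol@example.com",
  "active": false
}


Validating each field against schema:
  name: OK (non-empty string)
  age: OK (positive integer)
  email: OK (string with @)
  active: OK (boolean)

Result: VALID

VALID


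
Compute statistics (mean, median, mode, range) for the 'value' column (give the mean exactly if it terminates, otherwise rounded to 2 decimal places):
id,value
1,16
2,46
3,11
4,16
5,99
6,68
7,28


Data: [16, 46, 11, 16, 99, 68, 28]
Count: 7
Sum: 284
Mean: 284/7 ≈ 40.57 (rounded to 2 decimal places)
Sorted: [11, 16, 16, 28, 46, 68, 99]
Median: 28.0
Mode: 16 (2 times)
Range: 99 - 11 = 88
Min: 11, Max: 99

mean≈40.57, median=28.0, mode=16, range=88


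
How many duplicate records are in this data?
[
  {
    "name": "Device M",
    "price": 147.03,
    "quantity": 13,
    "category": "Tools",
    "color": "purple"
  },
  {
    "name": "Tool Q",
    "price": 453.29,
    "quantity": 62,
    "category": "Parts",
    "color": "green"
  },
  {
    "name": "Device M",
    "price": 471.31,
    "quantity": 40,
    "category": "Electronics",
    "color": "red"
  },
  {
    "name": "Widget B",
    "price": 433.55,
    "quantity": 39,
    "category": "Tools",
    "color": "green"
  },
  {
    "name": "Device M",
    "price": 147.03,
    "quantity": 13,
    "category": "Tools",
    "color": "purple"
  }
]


Checking 5 records for duplicates:

  Row 1: Device M ($147.03, qty 13)
  Row 2: Tool Q ($453.29, qty 62)
  Row 3: Device M ($471.31, qty 40)
  Row 4: Widget B ($433.55, qty 39)
  Row 5: Device M ($147.03, qty 13) <-- DUPLICATE

Duplicates found: 1
Unique records: 4

1 duplicates, 4 unique


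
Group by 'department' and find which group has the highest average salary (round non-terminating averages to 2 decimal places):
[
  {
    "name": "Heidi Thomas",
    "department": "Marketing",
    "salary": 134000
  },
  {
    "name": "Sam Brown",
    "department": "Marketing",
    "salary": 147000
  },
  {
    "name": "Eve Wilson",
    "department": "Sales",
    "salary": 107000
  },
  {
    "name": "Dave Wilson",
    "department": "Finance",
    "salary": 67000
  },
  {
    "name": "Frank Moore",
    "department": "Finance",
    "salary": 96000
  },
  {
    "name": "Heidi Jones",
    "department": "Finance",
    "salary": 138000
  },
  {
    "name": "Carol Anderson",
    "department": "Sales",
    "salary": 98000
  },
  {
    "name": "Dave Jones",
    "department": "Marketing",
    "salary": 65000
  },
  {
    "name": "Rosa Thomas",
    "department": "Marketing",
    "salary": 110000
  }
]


Group by: department

Groups:
  Finance: 3 people, avg salary = 301000/3 ≈ $100333.33
  Marketing: 4 people, avg salary = 456000/4 = $114000
  Sales: 2 people, avg salary = 205000/2 = $102500

Highest average salary: Marketing ($114000)

Marketing ($114000)


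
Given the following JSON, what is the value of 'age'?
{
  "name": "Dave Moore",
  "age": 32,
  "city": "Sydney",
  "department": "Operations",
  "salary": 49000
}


Looking up field 'age'
Value: 32

32


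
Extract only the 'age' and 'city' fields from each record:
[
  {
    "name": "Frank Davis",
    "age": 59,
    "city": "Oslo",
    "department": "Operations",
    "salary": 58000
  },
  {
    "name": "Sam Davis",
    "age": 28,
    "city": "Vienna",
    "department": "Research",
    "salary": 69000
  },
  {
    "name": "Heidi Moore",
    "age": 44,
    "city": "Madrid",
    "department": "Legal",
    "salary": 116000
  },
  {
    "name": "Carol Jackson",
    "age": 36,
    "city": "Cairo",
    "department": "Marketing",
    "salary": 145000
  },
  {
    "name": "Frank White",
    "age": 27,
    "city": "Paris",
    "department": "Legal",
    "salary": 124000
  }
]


Original: 5 records with fields: name, age, city, department, salary
Keep: ['age', 'city']
Drop: ['name', 'department', 'salary']
Result: 5 records, 2 fields each

[
  {
    "age": 59,
    "city": "Oslo"
  },
  {
    "age": 28,
    "city": "Vienna"
  },
  {
    "age": 44,
    "city": "Madrid"
  },
  {
    "age": 36,
    "city": "Cairo"
  },
  {
    "age": 27,
    "city": "Paris"
  }
]


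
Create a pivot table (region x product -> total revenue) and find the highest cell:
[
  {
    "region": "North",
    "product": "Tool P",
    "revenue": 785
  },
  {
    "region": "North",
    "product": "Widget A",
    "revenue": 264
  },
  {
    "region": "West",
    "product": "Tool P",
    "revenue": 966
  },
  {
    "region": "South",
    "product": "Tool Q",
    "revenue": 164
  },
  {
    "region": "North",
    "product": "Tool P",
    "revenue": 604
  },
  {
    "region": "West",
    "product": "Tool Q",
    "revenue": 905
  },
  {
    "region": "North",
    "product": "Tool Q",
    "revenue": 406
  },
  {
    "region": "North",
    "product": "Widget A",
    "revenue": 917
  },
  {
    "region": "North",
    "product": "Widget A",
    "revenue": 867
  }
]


Pivot: region (rows) x product (columns) -> total revenue

     Tool P        Tool Q        Widget A    
North         1389           406          2048  
South            0           164             0  
West           966           905             0  

Highest: North / Widget A = $2048

North / Widget A = $2048
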